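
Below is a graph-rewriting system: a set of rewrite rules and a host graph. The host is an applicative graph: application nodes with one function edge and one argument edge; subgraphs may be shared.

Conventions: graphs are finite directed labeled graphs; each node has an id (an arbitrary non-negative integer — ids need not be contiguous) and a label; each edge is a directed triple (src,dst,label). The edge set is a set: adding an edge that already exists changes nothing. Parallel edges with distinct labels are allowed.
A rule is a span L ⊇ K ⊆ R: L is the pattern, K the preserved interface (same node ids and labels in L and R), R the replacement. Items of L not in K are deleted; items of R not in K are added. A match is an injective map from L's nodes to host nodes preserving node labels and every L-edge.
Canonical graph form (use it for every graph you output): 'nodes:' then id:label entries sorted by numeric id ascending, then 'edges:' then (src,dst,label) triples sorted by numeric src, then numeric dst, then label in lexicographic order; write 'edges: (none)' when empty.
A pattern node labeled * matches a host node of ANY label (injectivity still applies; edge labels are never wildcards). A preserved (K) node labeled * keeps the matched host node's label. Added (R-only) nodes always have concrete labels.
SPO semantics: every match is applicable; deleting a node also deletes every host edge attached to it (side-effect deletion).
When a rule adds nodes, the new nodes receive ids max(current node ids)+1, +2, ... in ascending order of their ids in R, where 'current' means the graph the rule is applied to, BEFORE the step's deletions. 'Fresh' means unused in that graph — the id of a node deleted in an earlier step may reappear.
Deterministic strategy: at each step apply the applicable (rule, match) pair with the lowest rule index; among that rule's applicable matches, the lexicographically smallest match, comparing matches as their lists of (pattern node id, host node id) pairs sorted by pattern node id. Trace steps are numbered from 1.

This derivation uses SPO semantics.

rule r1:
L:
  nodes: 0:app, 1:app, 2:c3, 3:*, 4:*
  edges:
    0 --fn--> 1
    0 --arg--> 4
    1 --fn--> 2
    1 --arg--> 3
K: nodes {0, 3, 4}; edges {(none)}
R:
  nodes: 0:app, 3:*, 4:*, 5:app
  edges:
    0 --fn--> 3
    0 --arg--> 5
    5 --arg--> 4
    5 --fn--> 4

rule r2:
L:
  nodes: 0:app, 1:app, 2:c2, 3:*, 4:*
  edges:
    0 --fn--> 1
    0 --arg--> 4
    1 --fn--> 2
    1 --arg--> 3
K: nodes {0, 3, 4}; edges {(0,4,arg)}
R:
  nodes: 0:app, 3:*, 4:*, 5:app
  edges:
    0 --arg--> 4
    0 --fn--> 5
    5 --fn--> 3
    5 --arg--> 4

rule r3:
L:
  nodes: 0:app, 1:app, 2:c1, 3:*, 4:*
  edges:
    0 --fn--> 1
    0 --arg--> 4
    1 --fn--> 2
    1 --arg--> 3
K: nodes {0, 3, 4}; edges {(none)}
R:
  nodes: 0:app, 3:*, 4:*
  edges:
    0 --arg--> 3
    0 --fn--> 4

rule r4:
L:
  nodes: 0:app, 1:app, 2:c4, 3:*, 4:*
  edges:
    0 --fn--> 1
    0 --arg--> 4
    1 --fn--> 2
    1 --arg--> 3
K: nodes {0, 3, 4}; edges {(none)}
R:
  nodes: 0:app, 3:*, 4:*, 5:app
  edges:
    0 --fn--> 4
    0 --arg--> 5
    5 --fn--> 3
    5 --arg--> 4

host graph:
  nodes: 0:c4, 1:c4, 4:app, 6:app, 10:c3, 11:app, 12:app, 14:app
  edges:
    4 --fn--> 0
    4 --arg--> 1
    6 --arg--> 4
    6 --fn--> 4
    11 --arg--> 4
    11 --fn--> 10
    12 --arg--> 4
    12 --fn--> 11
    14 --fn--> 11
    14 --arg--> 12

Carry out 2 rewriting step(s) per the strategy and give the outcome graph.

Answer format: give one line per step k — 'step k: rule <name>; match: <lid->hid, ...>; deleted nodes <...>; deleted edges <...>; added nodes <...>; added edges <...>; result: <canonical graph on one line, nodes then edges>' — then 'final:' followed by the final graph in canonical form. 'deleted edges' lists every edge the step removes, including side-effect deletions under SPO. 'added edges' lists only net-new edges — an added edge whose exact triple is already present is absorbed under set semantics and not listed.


step 1: rule r1; match: 0->14, 1->11, 2->10, 3->4, 4->12; deleted nodes 10, 11; deleted edges (11,4,arg); (11,10,fn); (12,11,fn); (14,11,fn); (14,12,arg); added nodes 15; added edges (14,4,fn); (14,15,arg); (15,12,arg); (15,12,fn); result: nodes: 0:c4, 1:c4, 4:app, 6:app, 12:app, 14:app, 15:app edges: (4,0,fn); (4,1,arg); (6,4,arg); (6,4,fn); (12,4,arg); (14,4,fn); (14,15,arg); (15,12,arg); (15,12,fn)
step 2: rule r4; match: 0->14, 1->4, 2->0, 3->1, 4->15; deleted nodes 0, 4; deleted edges (4,0,fn); (4,1,arg); (6,4,arg); (6,4,fn); (12,4,arg); (14,4,fn); (14,15,arg); added nodes 16; added edges (14,15,fn); (14,16,arg); (16,1,fn); (16,15,arg); result: nodes: 1:c4, 6:app, 12:app, 14:app, 15:app, 16:app edges: (14,15,fn); (14,16,arg); (15,12,arg); (15,12,fn); (16,1,fn); (16,15,arg)
final:
nodes: 1:c4, 6:app, 12:app, 14:app, 15:app, 16:app
edges: (14,15,fn); (14,16,arg); (15,12,arg); (15,12,fn); (16,1,fn); (16,15,arg)


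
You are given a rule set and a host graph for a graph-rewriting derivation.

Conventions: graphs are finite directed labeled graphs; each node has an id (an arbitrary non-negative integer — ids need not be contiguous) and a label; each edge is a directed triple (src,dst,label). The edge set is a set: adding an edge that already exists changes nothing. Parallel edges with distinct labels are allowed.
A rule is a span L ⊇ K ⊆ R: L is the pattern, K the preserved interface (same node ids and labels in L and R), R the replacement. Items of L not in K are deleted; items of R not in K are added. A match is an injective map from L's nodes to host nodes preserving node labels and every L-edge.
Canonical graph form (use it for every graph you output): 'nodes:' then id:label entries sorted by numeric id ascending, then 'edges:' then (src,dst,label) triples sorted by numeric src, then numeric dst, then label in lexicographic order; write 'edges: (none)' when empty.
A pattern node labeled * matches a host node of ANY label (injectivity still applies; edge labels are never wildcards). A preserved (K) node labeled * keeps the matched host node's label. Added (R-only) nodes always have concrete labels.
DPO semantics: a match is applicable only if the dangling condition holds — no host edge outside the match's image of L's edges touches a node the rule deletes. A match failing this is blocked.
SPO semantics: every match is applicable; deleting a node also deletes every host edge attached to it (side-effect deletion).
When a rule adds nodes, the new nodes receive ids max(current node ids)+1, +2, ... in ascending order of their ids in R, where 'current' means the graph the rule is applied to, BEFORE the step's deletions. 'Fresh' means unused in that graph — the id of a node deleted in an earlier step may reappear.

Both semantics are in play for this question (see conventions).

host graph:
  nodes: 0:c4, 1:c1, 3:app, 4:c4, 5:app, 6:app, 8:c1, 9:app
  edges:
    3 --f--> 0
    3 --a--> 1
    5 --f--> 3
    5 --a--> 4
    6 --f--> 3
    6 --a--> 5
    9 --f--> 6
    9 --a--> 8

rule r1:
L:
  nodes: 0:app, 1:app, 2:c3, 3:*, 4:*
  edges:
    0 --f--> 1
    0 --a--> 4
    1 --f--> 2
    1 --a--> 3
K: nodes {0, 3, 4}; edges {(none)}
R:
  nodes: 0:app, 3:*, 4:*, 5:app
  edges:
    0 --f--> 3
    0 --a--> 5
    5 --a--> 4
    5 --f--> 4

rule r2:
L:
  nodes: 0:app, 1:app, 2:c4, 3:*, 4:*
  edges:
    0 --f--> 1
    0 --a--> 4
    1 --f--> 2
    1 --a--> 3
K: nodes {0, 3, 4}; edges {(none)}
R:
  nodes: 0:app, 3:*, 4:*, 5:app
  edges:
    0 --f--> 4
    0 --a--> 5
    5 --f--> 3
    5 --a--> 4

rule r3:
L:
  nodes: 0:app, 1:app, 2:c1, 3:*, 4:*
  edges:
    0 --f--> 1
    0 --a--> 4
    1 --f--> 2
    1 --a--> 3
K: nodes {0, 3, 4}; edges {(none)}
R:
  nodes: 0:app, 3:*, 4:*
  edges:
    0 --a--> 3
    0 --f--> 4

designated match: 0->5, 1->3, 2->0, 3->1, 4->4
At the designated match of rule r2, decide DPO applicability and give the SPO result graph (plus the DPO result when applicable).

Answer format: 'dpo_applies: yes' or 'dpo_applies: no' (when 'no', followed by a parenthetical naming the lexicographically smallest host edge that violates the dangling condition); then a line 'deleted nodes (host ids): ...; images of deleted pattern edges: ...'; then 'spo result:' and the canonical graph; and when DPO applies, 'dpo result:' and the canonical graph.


dpo_applies: no
(the rule deletes node 3, which keeps host edge (6,3,f) outside the match image — the dangling condition fails, DPO blocks; SPO proceeds and side-deletes such edges)
deleted nodes (host ids): 0, 3; images of deleted pattern edges: (3,0,f); (3,1,a); (5,3,f); (5,4,a)
spo result:
nodes: 1:c1, 4:c4, 5:app, 6:app, 8:c1, 9:app, 10:app
edges: (5,4,f); (5,10,a); (6,5,a); (9,6,f); (9,8,a); (10,1,f); (10,4,a)


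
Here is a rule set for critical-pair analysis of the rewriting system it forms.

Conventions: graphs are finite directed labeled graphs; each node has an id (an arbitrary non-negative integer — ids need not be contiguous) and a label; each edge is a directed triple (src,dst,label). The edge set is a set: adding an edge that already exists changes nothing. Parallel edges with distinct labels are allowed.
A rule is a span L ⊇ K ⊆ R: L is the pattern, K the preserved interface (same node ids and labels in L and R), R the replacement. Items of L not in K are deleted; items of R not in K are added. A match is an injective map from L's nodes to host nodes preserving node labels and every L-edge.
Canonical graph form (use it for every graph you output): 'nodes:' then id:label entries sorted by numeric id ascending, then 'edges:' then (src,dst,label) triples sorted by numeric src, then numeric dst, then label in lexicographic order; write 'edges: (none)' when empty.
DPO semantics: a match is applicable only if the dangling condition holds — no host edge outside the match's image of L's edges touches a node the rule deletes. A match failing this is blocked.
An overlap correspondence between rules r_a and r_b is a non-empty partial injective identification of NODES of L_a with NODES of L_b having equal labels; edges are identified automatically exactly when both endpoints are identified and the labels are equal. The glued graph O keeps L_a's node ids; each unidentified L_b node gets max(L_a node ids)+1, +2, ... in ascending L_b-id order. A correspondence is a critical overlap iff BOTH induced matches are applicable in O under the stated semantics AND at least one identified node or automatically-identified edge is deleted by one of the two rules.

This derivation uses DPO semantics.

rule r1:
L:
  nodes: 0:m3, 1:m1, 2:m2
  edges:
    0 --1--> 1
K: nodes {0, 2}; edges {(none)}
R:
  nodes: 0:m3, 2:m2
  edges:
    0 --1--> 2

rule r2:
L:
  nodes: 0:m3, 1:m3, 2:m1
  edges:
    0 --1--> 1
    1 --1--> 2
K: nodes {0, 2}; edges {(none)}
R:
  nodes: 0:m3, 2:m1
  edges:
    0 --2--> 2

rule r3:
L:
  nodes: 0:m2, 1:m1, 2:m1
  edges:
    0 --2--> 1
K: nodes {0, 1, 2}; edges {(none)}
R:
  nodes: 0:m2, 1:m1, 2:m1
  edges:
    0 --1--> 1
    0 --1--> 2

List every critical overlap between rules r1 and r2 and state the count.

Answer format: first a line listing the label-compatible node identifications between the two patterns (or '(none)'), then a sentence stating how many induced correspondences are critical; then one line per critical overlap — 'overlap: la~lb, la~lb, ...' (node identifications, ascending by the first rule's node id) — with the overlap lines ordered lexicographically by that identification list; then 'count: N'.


label-compatible node identifications between L(r1) and L(r2): 0~0, 0~1, 1~2
1 of the induced correspondences is a critical overlap of r1 and r2.
overlap: 0~1, 1~2
count: 1


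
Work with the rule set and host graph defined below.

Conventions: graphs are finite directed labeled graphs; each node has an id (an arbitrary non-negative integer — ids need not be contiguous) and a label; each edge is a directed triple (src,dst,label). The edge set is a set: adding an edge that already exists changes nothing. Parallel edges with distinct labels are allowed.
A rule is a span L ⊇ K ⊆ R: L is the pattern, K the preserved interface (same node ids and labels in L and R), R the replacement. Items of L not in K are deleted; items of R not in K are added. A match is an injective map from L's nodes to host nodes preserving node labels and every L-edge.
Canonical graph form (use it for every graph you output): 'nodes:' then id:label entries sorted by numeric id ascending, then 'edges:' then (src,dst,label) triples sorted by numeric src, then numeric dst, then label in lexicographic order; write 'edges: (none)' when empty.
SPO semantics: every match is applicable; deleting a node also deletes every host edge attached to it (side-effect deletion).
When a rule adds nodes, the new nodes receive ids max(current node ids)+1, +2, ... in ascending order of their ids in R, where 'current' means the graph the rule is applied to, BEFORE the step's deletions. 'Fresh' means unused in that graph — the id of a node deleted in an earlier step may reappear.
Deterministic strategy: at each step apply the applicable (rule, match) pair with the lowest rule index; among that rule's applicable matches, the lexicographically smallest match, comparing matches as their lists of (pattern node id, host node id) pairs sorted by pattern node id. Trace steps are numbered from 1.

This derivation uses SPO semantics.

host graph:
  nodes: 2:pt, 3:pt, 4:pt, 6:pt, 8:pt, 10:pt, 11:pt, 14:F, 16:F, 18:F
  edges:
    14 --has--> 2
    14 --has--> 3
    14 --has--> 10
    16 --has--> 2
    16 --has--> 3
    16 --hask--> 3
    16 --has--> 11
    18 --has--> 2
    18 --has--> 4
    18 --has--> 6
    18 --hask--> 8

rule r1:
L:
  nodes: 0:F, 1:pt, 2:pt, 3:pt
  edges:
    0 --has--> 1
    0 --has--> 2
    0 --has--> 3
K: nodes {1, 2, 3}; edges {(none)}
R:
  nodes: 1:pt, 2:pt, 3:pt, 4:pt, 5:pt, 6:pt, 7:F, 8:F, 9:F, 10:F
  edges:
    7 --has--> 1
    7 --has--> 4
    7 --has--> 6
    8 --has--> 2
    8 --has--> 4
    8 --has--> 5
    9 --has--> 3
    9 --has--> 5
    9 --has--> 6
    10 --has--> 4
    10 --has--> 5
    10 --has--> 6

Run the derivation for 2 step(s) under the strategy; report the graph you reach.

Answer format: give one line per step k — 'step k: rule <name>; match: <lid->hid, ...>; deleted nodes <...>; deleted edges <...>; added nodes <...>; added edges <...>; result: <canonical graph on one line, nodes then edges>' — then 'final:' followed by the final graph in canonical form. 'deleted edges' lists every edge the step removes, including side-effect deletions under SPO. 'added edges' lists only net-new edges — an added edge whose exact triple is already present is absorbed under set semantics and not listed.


step 1: rule r1; match: 0->14, 1->2, 2->3, 3->10; deleted nodes 14; deleted edges (14,2,has); (14,3,has); (14,10,has); added nodes 19, 20, 21, 22, 23, 24, 25; added edges (22,2,has); (22,19,has); (22,21,has); (23,3,has); (23,19,has); (23,20,has); (24,10,has); (24,20,has); (24,21,has); (25,19,has); (25,20,has); (25,21,has); result: nodes: 2:pt, 3:pt, 4:pt, 6:pt, 8:pt, 10:pt, 11:pt, 16:F, 18:F, 19:pt, 20:pt, 21:pt, 22:F, 23:F, 24:F, 25:F edges: (16,2,has); (16,3,has); (16,3,hask); (16,11,has); (18,2,has); (18,4,has); (18,6,has); (18,8,hask); (22,2,has); (22,19,has); (22,21,has); (23,3,has); (23,19,has); (23,20,has); (24,10,has); (24,20,has); (24,21,has); (25,19,has); (25,20,has); (25,21,has)
step 2: rule r1; match: 0->16, 1->2, 2->3, 3->11; deleted nodes 16; deleted edges (16,2,has); (16,3,has); (16,3,hask); (16,11,has); added nodes 26, 27, 28, 29, 30, 31, 32; added edges (29,2,has); (29,26,has); (29,28,has); (30,3,has); (30,26,has); (30,27,has); (31,11,has); (31,27,has); (31,28,has); (32,26,has); (32,27,has); (32,28,has); result: nodes: 2:pt, 3:pt, 4:pt, 6:pt, 8:pt, 10:pt, 11:pt, 18:F, 19:pt, 20:pt, 21:pt, 22:F, 23:F, 24:F, 25:F, 26:pt, 27:pt, 28:pt, 29:F, 30:F, 31:F, 32:F edges: (18,2,has); (18,4,has); (18,6,has); (18,8,hask); (22,2,has); (22,19,has); (22,21,has); (23,3,has); (23,19,has); (23,20,has); (24,10,has); (24,20,has); (24,21,has); (25,19,has); (25,20,has); (25,21,has); (29,2,has); (29,26,has); (29,28,has); (30,3,has); (30,26,has); (30,27,has); (31,11,has); (31,27,has); (31,28,has); (32,26,has); (32,27,has); (32,28,has)
final:
nodes: 2:pt, 3:pt, 4:pt, 6:pt, 8:pt, 10:pt, 11:pt, 18:F, 19:pt, 20:pt, 21:pt, 22:F, 23:F, 24:F, 25:F, 26:pt, 27:pt, 28:pt, 29:F, 30:F, 31:F, 32:F
edges: (18,2,has); (18,4,has); (18,6,has); (18,8,hask); (22,2,has); (22,19,has); (22,21,has); (23,3,has); (23,19,has); (23,20,has); (24,10,has); (24,20,has); (24,21,has); (25,19,has); (25,20,has); (25,21,has); (29,2,has); (29,26,has); (29,28,has); (30,3,has); (30,26,has); (30,27,has); (31,11,has); (31,27,has); (31,28,has); (32,26,has); (32,27,has); (32,28,has)


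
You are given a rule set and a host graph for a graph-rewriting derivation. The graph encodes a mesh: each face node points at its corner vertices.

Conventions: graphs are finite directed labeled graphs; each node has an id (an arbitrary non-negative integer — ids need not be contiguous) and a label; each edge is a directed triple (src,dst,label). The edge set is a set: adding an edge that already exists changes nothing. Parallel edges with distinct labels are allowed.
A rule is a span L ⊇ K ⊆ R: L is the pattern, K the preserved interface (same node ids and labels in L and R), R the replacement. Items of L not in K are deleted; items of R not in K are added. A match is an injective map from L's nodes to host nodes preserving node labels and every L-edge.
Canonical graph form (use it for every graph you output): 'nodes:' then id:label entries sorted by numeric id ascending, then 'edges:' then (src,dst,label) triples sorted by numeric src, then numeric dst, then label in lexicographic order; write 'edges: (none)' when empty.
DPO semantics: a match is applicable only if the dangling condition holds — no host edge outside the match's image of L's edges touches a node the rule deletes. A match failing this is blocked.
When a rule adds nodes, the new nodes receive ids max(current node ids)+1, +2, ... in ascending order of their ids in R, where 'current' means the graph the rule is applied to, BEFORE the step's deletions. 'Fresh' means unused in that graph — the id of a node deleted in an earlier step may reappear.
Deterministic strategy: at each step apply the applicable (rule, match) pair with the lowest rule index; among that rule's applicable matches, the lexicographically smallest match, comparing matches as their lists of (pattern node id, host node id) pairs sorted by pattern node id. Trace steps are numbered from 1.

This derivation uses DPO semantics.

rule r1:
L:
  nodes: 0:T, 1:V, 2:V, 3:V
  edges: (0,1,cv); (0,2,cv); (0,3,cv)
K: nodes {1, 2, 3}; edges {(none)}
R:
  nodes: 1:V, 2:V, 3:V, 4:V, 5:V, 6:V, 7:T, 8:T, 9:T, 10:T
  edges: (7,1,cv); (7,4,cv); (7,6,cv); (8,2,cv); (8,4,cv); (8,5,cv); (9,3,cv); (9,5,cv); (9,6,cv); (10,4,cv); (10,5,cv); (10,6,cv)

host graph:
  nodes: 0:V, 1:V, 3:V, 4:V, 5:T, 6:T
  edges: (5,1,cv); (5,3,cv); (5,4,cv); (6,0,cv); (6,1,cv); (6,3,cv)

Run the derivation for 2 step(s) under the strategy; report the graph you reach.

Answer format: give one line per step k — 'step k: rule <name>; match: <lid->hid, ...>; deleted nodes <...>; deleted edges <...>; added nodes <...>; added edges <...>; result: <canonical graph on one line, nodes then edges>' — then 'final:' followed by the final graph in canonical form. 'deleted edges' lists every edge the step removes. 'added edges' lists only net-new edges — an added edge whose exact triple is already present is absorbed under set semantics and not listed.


step 1: rule r1; match: 0->5, 1->1, 2->3, 3->4; deleted nodes 5; deleted edges (5,1,cv); (5,3,cv); (5,4,cv); added nodes 7, 8, 9, 10, 11, 12, 13; added edges (10,1,cv); (10,7,cv); (10,9,cv); (11,3,cv); (11,7,cv); (11,8,cv); (12,4,cv); (12,8,cv); (12,9,cv); (13,7,cv); (13,8,cv); (13,9,cv); result: nodes: 0:V, 1:V, 3:V, 4:V, 6:T, 7:V, 8:V, 9:V, 10:T, 11:T, 12:T, 13:T edges: (6,0,cv); (6,1,cv); (6,3,cv); (10,1,cv); (10,7,cv); (10,9,cv); (11,3,cv); (11,7,cv); (11,8,cv); (12,4,cv); (12,8,cv); (12,9,cv); (13,7,cv); (13,8,cv); (13,9,cv)
step 2: rule r1; match: 0->6, 1->0, 2->1, 3->3; deleted nodes 6; deleted edges (6,0,cv); (6,1,cv); (6,3,cv); added nodes 14, 15, 16, 17, 18, 19, 20; added edges (17,0,cv); (17,14,cv); (17,16,cv); (18,1,cv); (18,14,cv); (18,15,cv); (19,3,cv); (19,15,cv); (19,16,cv); (20,14,cv); (20,15,cv); (20,16,cv); result: nodes: 0:V, 1:V, 3:V, 4:V, 7:V, 8:V, 9:V, 10:T, 11:T, 12:T, 13:T, 14:V, 15:V, 16:V, 17:T, 18:T, 19:T, 20:T edges: (10,1,cv); (10,7,cv); (10,9,cv); (11,3,cv); (11,7,cv); (11,8,cv); (12,4,cv); (12,8,cv); (12,9,cv); (13,7,cv); (13,8,cv); (13,9,cv); (17,0,cv); (17,14,cv); (17,16,cv); (18,1,cv); (18,14,cv); (18,15,cv); (19,3,cv); (19,15,cv); (19,16,cv); (20,14,cv); (20,15,cv); (20,16,cv)
final:
nodes: 0:V, 1:V, 3:V, 4:V, 7:V, 8:V, 9:V, 10:T, 11:T, 12:T, 13:T, 14:V, 15:V, 16:V, 17:T, 18:T, 19:T, 20:T
edges: (10,1,cv); (10,7,cv); (10,9,cv); (11,3,cv); (11,7,cv); (11,8,cv); (12,4,cv); (12,8,cv); (12,9,cv); (13,7,cv); (13,8,cv); (13,9,cv); (17,0,cv); (17,14,cv); (17,16,cv); (18,1,cv); (18,14,cv); (18,15,cv); (19,3,cv); (19,15,cv); (19,16,cv); (20,14,cv); (20,15,cv); (20,16,cv)


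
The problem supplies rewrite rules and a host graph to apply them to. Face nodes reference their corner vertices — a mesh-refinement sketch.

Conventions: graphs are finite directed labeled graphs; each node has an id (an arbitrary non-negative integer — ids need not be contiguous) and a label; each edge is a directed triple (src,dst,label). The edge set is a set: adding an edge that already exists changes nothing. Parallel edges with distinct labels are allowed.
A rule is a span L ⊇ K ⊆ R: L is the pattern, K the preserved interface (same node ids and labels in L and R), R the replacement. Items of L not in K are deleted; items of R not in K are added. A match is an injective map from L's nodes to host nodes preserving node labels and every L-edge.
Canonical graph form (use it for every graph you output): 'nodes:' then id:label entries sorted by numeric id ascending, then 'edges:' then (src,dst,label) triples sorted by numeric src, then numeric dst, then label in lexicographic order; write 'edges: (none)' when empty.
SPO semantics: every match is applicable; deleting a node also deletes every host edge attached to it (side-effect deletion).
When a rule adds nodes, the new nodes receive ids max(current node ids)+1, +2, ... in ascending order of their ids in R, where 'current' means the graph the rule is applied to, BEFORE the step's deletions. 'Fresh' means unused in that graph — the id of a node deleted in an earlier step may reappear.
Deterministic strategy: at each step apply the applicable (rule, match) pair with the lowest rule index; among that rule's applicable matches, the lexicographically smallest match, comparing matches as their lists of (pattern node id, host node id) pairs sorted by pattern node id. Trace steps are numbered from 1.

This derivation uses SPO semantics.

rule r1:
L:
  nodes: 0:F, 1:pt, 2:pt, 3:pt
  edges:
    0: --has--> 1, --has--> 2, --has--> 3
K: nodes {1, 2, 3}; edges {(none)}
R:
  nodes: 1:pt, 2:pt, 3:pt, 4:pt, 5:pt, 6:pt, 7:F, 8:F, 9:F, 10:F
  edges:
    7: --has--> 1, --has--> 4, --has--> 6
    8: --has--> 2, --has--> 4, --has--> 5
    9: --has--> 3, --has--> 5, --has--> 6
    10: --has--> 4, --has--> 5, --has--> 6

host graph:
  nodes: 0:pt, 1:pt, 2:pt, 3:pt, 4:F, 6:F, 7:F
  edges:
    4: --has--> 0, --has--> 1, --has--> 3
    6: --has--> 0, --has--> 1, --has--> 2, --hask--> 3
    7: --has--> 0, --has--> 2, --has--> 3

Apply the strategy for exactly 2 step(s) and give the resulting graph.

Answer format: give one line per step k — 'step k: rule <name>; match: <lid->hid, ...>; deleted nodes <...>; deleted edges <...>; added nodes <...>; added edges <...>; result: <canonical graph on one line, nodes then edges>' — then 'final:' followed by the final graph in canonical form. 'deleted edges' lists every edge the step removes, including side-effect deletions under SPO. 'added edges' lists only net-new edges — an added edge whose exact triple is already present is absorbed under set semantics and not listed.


step 1: rule r1; match: 0->4, 1->0, 2->1, 3->3; deleted nodes 4; deleted edges (4,0,has); (4,1,has); (4,3,has); added nodes 8, 9, 10, 11, 12, 13, 14; added edges (11,0,has); (11,8,has); (11,10,has); (12,1,has); (12,8,has); (12,9,has); (13,3,has); (13,9,has); (13,10,has); (14,8,has); (14,9,has); (14,10,has); result: nodes: 0:pt, 1:pt, 2:pt, 3:pt, 6:F, 7:F, 8:pt, 9:pt, 10:pt, 11:F, 12:F, 13:F, 14:F edges: (6,0,has); (6,1,has); (6,2,has); (6,3,hask); (7,0,has); (7,2,has); (7,3,has); (11,0,has); (11,8,has); (11,10,has); (12,1,has); (12,8,has); (12,9,has); (13,3,has); (13,9,has); (13,10,has); (14,8,has); (14,9,has); (14,10,has)
step 2: rule r1; match: 0->6, 1->0, 2->1, 3->2; deleted nodes 6; deleted edges (6,0,has); (6,1,has); (6,2,has); (6,3,hask); added nodes 15, 16, 17, 18, 19, 20, 21; added edges (18,0,has); (18,15,has); (18,17,has); (19,1,has); (19,15,has); (19,16,has); (20,2,has); (20,16,has); (20,17,has); (21,15,has); (21,16,has); (21,17,has); result: nodes: 0:pt, 1:pt, 2:pt, 3:pt, 7:F, 8:pt, 9:pt, 10:pt, 11:F, 12:F, 13:F, 14:F, 15:pt, 16:pt, 17:pt, 18:F, 19:F, 20:F, 21:F edges: (7,0,has); (7,2,has); (7,3,has); (11,0,has); (11,8,has); (11,10,has); (12,1,has); (12,8,has); (12,9,has); (13,3,has); (13,9,has); (13,10,has); (14,8,has); (14,9,has); (14,10,has); (18,0,has); (18,15,has); (18,17,has); (19,1,has); (19,15,has); (19,16,has); (20,2,has); (20,16,has); (20,17,has); (21,15,has); (21,16,has); (21,17,has)
final:
nodes: 0:pt, 1:pt, 2:pt, 3:pt, 7:F, 8:pt, 9:pt, 10:pt, 11:F, 12:F, 13:F, 14:F, 15:pt, 16:pt, 17:pt, 18:F, 19:F, 20:F, 21:F
edges: (7,0,has); (7,2,has); (7,3,has); (11,0,has); (11,8,has); (11,10,has); (12,1,has); (12,8,has); (12,9,has); (13,3,has); (13,9,has); (13,10,has); (14,8,has); (14,9,has); (14,10,has); (18,0,has); (18,15,has); (18,17,has); (19,1,has); (19,15,has); (19,16,has); (20,2,has); (20,16,has); (20,17,has); (21,15,has); (21,16,has); (21,17,has)


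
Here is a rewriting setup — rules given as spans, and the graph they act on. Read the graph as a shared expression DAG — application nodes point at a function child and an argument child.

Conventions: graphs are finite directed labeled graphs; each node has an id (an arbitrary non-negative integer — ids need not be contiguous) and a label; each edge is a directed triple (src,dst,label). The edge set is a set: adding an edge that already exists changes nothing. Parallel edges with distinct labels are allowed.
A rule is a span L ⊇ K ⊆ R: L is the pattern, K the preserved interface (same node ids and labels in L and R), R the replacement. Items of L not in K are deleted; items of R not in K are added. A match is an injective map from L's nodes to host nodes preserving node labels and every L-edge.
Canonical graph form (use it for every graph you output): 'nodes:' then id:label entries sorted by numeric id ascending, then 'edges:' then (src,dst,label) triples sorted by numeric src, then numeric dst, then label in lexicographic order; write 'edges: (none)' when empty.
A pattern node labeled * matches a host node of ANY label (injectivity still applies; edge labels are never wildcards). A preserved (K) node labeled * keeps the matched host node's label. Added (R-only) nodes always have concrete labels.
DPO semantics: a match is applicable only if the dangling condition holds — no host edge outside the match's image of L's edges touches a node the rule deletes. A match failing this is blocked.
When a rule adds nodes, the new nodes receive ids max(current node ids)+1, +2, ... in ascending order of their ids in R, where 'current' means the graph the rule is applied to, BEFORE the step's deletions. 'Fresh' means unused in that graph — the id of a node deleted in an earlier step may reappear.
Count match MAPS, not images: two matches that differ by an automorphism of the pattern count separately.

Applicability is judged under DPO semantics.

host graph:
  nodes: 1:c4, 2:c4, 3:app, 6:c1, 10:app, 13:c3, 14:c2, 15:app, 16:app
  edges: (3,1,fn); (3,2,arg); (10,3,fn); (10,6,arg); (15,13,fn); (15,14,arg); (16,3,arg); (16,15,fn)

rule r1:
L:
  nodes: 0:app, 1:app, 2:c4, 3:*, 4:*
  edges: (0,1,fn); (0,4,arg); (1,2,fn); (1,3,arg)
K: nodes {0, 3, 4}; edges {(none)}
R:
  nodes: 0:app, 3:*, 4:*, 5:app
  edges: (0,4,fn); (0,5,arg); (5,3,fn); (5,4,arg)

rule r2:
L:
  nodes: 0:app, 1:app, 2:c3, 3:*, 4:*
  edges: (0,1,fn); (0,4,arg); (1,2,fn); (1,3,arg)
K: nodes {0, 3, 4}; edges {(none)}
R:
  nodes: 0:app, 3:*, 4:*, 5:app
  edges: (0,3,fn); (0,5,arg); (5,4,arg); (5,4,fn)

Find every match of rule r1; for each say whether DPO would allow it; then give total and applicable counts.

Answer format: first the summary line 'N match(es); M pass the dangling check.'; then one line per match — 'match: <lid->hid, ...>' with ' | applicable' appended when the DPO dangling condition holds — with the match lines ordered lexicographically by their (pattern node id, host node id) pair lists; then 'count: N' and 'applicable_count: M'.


1 match(es); 0 pass the dangling check.
match: 0->10, 1->3, 2->1, 3->2, 4->6
count: 1
applicable_count: 0


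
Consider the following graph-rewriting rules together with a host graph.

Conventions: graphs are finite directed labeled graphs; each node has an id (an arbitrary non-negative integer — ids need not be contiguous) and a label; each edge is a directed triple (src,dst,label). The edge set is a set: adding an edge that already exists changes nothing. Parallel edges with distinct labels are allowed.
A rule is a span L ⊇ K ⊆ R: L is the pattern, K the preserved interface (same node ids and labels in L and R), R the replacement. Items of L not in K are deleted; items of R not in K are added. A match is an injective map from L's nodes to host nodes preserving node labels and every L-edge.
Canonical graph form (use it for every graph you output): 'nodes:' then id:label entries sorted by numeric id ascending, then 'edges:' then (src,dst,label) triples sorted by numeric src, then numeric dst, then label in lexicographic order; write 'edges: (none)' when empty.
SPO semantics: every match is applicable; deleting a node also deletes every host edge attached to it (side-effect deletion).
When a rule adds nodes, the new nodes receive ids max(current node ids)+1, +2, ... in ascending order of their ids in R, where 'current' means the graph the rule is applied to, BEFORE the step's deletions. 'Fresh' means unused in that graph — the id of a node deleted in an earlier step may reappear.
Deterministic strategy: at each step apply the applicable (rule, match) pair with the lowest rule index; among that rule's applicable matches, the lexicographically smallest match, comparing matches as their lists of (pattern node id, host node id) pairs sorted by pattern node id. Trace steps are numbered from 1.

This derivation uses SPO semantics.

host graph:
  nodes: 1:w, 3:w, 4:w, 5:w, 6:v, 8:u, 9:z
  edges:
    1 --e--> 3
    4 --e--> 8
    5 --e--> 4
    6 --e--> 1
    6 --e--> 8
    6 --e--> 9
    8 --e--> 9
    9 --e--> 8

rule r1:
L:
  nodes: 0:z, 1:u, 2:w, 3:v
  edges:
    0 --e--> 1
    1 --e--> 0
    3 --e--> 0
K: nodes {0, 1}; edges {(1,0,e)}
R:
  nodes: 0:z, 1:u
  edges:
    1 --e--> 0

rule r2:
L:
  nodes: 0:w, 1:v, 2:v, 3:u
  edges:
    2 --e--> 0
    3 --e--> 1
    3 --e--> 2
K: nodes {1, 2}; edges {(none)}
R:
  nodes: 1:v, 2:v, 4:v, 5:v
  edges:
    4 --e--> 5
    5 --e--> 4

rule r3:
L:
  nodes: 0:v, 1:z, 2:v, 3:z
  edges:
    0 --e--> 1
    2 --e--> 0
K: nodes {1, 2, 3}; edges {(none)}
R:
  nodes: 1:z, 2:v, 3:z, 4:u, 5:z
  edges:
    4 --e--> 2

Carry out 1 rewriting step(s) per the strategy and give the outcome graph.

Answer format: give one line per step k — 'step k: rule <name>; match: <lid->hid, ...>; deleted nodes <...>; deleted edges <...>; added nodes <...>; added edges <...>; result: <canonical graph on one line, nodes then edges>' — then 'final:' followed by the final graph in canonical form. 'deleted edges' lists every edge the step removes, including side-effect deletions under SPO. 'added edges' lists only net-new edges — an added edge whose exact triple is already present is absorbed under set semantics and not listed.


step 1: rule r1; match: 0->9, 1->8, 2->1, 3->6; deleted nodes 1, 6; deleted edges (1,3,e); (6,1,e); (6,8,e); (6,9,e); (9,8,e); added nodes (none); added edges (none); result: nodes: 3:w, 4:w, 5:w, 8:u, 9:z edges: (4,8,e); (5,4,e); (8,9,e)
final:
nodes: 3:w, 4:w, 5:w, 8:u, 9:z
edges: (4,8,e); (5,4,e); (8,9,e)


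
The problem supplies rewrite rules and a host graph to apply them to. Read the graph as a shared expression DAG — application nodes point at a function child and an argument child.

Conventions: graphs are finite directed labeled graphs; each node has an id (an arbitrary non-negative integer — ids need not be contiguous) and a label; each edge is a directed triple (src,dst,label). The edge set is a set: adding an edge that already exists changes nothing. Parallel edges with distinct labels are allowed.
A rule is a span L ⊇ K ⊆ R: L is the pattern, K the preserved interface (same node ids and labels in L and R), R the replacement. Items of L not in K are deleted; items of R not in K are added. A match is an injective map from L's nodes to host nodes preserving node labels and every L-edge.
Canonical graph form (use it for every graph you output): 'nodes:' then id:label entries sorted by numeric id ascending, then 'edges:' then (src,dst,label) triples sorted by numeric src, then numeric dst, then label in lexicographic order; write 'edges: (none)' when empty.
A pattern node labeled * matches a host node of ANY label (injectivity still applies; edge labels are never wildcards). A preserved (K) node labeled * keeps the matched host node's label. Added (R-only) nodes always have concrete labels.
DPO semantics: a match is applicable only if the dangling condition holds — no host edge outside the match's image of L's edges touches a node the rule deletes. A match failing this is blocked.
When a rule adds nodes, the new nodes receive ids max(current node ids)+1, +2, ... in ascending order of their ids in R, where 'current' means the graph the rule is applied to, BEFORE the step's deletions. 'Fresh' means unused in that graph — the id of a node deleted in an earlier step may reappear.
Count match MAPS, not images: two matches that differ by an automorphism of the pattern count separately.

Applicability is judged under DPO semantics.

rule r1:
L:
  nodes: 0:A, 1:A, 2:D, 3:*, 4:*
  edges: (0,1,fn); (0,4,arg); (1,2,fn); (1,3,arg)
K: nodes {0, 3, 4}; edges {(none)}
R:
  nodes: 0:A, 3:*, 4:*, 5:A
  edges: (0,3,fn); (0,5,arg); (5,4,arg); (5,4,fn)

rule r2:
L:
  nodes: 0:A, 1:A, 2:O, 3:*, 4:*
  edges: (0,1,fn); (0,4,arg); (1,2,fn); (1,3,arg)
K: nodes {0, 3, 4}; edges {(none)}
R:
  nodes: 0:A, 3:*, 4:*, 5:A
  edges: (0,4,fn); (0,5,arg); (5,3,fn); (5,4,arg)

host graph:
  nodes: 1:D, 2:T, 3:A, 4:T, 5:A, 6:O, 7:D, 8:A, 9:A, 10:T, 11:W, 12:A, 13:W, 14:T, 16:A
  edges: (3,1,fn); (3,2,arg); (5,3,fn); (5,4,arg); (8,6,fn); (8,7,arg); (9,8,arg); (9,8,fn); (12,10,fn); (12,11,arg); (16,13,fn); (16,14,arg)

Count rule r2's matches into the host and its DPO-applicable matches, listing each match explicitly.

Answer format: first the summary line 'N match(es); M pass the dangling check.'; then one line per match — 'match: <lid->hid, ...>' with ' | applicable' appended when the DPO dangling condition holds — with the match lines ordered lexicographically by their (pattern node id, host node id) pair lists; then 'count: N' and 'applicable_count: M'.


0 match(es); 0 pass the dangling check.
count: 0
applicable_count: 0


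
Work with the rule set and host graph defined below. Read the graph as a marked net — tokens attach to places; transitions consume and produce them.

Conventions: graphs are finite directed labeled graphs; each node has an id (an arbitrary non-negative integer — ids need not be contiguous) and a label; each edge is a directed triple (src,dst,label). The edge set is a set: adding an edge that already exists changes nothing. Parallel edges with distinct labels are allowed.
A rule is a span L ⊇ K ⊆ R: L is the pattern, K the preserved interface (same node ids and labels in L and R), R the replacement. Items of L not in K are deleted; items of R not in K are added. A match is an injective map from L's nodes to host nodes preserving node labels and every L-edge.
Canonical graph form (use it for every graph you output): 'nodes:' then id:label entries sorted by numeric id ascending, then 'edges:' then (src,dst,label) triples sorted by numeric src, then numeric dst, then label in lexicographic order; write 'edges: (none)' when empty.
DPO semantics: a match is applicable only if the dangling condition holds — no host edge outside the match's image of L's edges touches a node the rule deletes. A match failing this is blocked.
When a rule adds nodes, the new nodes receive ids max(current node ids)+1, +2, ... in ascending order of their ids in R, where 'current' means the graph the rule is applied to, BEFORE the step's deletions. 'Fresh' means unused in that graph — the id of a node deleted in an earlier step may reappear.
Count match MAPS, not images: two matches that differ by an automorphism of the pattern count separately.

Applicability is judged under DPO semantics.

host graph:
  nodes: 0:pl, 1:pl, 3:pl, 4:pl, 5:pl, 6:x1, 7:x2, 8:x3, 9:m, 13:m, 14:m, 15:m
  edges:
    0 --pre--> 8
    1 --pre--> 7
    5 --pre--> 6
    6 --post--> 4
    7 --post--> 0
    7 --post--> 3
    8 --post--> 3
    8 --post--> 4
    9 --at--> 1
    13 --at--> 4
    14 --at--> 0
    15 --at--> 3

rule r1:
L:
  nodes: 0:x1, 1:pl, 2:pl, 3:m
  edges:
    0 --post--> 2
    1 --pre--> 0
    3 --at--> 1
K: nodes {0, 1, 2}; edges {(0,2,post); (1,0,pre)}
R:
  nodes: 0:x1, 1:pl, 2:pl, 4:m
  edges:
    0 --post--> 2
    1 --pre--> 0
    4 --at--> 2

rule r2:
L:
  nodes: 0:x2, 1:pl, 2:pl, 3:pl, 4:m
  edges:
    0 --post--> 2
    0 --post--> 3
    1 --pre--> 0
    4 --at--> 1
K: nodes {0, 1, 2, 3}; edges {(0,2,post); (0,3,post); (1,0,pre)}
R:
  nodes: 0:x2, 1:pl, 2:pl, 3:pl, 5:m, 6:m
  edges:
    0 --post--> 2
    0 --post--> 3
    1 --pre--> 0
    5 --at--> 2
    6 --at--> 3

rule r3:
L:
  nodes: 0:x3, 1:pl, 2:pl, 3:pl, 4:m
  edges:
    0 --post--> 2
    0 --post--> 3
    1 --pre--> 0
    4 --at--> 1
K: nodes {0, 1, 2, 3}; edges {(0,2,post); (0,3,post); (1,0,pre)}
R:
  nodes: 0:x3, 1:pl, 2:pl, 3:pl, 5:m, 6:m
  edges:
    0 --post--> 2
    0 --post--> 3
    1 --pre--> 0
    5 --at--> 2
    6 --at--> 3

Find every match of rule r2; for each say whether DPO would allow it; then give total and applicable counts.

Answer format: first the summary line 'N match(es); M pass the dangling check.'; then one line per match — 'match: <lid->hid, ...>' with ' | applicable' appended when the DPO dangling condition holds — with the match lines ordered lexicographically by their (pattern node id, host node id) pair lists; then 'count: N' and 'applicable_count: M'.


2 match(es); 2 pass the dangling check.
match: 0->7, 1->1, 2->0, 3->3, 4->9 | applicable
match: 0->7, 1->1, 2->3, 3->0, 4->9 | applicable
count: 2
applicable_count: 2


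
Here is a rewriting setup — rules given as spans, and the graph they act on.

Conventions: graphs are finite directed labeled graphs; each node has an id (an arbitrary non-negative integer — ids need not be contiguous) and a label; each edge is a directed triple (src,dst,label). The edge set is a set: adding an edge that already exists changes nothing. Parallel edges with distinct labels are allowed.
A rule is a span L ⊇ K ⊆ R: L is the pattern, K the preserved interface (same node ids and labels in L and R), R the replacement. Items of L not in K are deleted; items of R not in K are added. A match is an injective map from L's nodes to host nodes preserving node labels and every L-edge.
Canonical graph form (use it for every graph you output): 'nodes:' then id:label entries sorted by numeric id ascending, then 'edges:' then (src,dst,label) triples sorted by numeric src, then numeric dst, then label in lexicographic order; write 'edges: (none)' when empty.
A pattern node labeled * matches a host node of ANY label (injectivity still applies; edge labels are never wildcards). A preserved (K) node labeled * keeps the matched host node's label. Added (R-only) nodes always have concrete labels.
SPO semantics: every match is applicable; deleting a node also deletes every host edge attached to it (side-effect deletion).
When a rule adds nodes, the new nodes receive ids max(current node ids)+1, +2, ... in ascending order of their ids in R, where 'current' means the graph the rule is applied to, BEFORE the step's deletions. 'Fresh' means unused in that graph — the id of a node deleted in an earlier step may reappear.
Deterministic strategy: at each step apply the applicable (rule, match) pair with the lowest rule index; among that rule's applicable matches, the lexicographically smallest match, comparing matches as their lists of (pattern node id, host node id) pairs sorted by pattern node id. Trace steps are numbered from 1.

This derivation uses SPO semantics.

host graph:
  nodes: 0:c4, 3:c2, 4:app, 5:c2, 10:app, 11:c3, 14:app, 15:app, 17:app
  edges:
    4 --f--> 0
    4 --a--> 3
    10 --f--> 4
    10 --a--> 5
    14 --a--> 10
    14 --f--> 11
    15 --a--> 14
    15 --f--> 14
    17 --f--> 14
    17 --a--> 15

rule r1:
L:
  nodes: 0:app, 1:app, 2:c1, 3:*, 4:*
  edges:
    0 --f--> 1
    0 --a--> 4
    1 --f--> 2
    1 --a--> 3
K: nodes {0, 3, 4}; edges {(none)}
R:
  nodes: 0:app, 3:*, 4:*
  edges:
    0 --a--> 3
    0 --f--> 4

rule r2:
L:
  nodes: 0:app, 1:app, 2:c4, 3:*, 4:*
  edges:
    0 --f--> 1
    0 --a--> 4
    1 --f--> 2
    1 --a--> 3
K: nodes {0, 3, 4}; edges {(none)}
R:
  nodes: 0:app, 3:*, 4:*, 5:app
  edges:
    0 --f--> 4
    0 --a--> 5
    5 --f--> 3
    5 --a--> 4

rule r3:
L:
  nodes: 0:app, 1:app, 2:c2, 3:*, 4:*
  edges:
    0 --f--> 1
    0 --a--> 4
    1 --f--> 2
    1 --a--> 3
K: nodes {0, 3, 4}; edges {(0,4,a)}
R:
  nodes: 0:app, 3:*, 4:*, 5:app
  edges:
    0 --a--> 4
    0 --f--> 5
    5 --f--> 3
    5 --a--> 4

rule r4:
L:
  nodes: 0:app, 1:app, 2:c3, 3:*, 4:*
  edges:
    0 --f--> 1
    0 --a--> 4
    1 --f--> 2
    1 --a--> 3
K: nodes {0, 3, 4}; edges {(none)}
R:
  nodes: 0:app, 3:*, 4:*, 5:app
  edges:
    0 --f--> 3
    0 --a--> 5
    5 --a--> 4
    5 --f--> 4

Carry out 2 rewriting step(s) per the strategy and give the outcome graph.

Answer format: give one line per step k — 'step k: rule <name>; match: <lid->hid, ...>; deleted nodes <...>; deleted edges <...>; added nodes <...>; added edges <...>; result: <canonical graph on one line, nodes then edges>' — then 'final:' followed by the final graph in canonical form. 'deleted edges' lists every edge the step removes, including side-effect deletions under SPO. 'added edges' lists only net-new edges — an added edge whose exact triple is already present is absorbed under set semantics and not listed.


step 1: rule r2; match: 0->10, 1->4, 2->0, 3->3, 4->5; deleted nodes 0, 4; deleted edges (4,0,f); (4,3,a); (10,4,f); (10,5,a); added nodes 18; added edges (10,5,f); (10,18,a); (18,3,f); (18,5,a); result: nodes: 3:c2, 5:c2, 10:app, 11:c3, 14:app, 15:app, 17:app, 18:app edges: (10,5,f); (10,18,a); (14,10,a); (14,11,f); (15,14,a); (15,14,f); (17,14,f); (17,15,a); (18,3,f); (18,5,a)
step 2: rule r4; match: 0->17, 1->14, 2->11, 3->10, 4->15; deleted nodes 11, 14; deleted edges (14,10,a); (14,11,f); (15,14,a); (15,14,f); (17,14,f); (17,15,a); added nodes 19; added edges (17,10,f); (17,19,a); (19,15,a); (19,15,f); result: nodes: 3:c2, 5:c2, 10:app, 15:app, 17:app, 18:app, 19:app edges: (10,5,f); (10,18,a); (17,10,f); (17,19,a); (18,3,f); (18,5,a); (19,15,a); (19,15,f)
final:
nodes: 3:c2, 5:c2, 10:app, 15:app, 17:app, 18:app, 19:app
edges: (10,5,f); (10,18,a); (17,10,f); (17,19,a); (18,3,f); (18,5,a); (19,15,a); (19,15,f)
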